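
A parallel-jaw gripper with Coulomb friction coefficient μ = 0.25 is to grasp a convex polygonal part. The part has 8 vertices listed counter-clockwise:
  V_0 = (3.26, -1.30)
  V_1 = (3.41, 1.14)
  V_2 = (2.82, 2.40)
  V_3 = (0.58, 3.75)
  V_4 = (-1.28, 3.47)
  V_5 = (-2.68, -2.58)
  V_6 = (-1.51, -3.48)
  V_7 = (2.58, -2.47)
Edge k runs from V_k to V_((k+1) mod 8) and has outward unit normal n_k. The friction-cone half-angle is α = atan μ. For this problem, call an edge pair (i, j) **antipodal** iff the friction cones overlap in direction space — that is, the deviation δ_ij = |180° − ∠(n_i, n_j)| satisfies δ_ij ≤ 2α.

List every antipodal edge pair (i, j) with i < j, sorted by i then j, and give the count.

α = atan 0.25 = 14.04°;  2α = 28.07°
n_0 = (+0.9981, -0.0614)
n_1 = (+0.9056, +0.4241)
n_2 = (+0.5162, +0.8565)
n_3 = (-0.1489, +0.9889)
n_4 = (-0.9743, +0.2254)
n_5 = (-0.6097, -0.7926)
n_6 = (+0.2397, -0.9708)
n_7 = (+0.8646, -0.5025)
  (0,1): δ = 151.39°  ·
  (0,2): δ = 117.56°  ·
  (0,3): δ = 77.92°  ·
  (0,4): δ = 9.51°  ✓
  (0,5): δ = 55.95°  ·
  (0,6): δ = 107.39°  ·
  (0,7): δ = 153.35°  ·
  (1,2): δ = 146.17°  ·
  (1,3): δ = 106.53°  ·
  (1,4): δ = 38.12°  ·
  (1,5): δ = 27.34°  ✓
  (1,6): δ = 78.78°  ·
  (1,7): δ = 124.74°  ·
  (2,3): δ = 140.36°  ·
  (2,4): δ = 71.95°  ·
  (2,5): δ = 6.49°  ✓
  (2,6): δ = 44.95°  ·
  (2,7): δ = 90.91°  ·
  (3,4): δ = 111.59°  ·
  (3,5): δ = 46.13°  ·
  (3,6): δ = 5.31°  ✓
  (3,7): δ = 51.27°  ·
  (4,5): δ = 114.54°  ·
  (4,6): δ = 63.10°  ·
  (4,7): δ = 17.14°  ✓
  (5,6): δ = 128.56°  ·
  (5,7): δ = 82.60°  ·
  (6,7): δ = 134.04°  ·
antipodal pairs: 5

count = 5; pairs: (0,4), (1,5), (2,5), (3,6), (4,7)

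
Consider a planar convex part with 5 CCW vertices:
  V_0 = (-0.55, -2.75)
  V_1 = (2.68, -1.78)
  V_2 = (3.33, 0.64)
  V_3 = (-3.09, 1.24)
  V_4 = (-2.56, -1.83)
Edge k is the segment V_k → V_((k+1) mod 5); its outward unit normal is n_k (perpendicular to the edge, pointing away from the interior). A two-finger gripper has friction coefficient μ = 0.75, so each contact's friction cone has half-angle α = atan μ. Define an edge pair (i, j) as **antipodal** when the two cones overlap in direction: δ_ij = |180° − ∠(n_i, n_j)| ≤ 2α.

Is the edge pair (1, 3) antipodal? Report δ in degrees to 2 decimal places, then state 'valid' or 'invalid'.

δ = 24.83°, valid

α = atan 0.75 = 36.87°;  2α = 73.74°
edge 1: e_1 = (+0.65, +2.42);  n_1 = (+0.9658, -0.2594)
edge 3: e_3 = (+0.53, -3.07);  n_3 = (-0.9854, -0.1701)
∠(n_1, n_3) = 155.17°
δ = |180° − 155.17°| = 24.83°
24.83° ≤ 2α = 73.74°  →  valid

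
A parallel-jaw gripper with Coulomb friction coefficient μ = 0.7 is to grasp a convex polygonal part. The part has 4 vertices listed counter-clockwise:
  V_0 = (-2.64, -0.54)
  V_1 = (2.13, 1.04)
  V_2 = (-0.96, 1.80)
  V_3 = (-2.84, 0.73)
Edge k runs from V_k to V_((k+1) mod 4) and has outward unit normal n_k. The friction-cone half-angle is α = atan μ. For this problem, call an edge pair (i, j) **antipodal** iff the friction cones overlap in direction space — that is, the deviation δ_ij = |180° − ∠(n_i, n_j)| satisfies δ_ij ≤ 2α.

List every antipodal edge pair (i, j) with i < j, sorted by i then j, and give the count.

count = 3; pairs: (0,1), (0,2), (1,3)

α = atan 0.7 = 34.99°;  2α = 69.98°
n_0 = (+0.3144, -0.9493)
n_1 = (+0.2388, +0.9711)
n_2 = (-0.4946, +0.8691)
n_3 = (-0.9878, -0.1556)
  (0,1): δ = 32.14°  ✓
  (0,2): δ = 11.32°  ✓
  (0,3): δ = 80.62°  ·
  (1,2): δ = 136.54°  ·
  (1,3): δ = 67.23°  ✓
  (2,3): δ = 110.70°  ·
antipodal pairs: 3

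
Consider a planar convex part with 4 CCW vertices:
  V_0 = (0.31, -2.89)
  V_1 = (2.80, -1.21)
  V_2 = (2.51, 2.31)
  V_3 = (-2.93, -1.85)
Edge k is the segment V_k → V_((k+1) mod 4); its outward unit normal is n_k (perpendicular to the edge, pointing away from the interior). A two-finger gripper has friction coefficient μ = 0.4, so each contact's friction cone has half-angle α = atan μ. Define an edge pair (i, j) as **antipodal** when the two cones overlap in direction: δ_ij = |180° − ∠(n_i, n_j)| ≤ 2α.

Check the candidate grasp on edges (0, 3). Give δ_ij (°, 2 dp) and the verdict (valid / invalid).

α = atan 0.4 = 21.80°;  2α = 43.60°
edge 0: e_0 = (+2.49, +1.68);  n_0 = (+0.5593, -0.8290)
edge 3: e_3 = (+3.24, -1.04);  n_3 = (-0.3056, -0.9522)
∠(n_0, n_3) = 51.80°
δ = |180° − 51.80°| = 128.20°
128.20° > 2α = 43.60°  →  invalid

δ = 128.20°, invalid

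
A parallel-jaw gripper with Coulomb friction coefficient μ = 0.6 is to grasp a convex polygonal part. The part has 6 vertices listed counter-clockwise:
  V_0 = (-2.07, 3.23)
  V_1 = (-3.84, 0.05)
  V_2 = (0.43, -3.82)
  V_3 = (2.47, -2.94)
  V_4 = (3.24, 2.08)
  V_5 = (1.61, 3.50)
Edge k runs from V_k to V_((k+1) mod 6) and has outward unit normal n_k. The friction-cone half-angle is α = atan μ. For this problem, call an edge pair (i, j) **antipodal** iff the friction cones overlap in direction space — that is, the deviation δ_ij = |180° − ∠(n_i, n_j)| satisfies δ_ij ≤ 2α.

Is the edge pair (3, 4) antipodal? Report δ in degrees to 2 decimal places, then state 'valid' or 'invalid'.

α = atan 0.6 = 30.96°;  2α = 61.93°
edge 3: e_3 = (+0.77, +5.02);  n_3 = (+0.9884, -0.1516)
edge 4: e_4 = (-1.63, +1.42);  n_4 = (+0.6569, +0.7540)
∠(n_3, n_4) = 57.66°
δ = |180° − 57.66°| = 122.34°
122.34° > 2α = 61.93°  →  invalid

δ = 122.34°, invalid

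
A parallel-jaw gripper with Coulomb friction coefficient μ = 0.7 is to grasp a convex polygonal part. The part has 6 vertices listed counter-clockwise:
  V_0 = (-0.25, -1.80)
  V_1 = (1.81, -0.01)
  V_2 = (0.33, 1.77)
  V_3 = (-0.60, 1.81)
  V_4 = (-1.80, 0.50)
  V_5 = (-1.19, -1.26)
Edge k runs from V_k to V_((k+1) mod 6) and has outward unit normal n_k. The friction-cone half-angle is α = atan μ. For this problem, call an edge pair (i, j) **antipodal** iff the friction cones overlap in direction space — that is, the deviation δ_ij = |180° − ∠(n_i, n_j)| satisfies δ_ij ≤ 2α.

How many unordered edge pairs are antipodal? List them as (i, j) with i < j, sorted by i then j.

count = 7; pairs: (0,2), (0,3), (0,4), (1,4), (1,5), (2,4), (2,5)

α = atan 0.7 = 34.99°;  2α = 69.98°
n_0 = (+0.6559, -0.7548)
n_1 = (+0.7689, +0.6393)
n_2 = (+0.0430, +0.9991)
n_3 = (-0.7374, +0.6755)
n_4 = (-0.9449, -0.3275)
n_5 = (-0.4981, -0.8671)
  (0,1): δ = 91.25°  ·
  (0,2): δ = 43.45°  ✓
  (0,3): δ = 6.52°  ✓
  (0,4): δ = 68.13°  ✓
  (0,5): δ = 109.14°  ·
  (1,2): δ = 132.21°  ·
  (1,3): δ = 82.23°  ·
  (1,4): δ = 20.63°  ✓
  (1,5): δ = 20.38°  ✓
  (2,3): δ = 130.03°  ·
  (2,4): δ = 68.42°  ✓
  (2,5): δ = 27.41°  ✓
  (3,4): δ = 118.39°  ·
  (3,5): δ = 77.39°  ·
  (4,5): δ = 138.99°  ·
antipodal pairs: 7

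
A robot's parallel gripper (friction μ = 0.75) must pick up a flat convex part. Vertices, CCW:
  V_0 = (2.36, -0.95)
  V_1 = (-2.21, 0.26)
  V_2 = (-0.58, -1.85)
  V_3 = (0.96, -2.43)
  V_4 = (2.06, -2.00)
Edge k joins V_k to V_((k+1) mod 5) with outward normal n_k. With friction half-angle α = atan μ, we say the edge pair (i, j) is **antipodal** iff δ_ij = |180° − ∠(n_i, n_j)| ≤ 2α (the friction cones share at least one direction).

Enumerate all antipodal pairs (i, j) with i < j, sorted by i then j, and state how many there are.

α = atan 0.75 = 36.87°;  2α = 73.74°
n_0 = (+0.2560, +0.9667)
n_1 = (-0.7914, -0.6113)
n_2 = (-0.3525, -0.9358)
n_3 = (+0.3641, -0.9314)
n_4 = (+0.9615, -0.2747)
  (0,1): δ = 37.48°  ✓
  (0,2): δ = 5.81°  ✓
  (0,3): δ = 36.18°  ✓
  (0,4): δ = 88.88°  ·
  (1,2): δ = 148.32°  ·
  (1,3): δ = 106.34°  ·
  (1,4): δ = 53.63°  ✓
  (2,3): δ = 138.01°  ·
  (2,4): δ = 85.31°  ·
  (3,4): δ = 127.30°  ·
antipodal pairs: 4

count = 4; pairs: (0,1), (0,2), (0,3), (1,4)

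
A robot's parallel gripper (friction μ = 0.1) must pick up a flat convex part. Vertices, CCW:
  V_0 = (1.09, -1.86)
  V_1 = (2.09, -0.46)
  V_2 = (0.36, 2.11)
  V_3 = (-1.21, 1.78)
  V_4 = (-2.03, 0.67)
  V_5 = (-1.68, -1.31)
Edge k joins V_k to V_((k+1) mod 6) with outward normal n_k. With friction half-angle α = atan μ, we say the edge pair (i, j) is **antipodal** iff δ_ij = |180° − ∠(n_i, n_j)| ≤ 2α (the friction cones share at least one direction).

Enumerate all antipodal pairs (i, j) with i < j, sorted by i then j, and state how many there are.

count = 1; pairs: (0,3)

α = atan 0.1 = 5.71°;  2α = 11.42°
n_0 = (+0.8137, -0.5812)
n_1 = (+0.8296, +0.5584)
n_2 = (-0.2057, +0.9786)
n_3 = (-0.8043, +0.5942)
n_4 = (-0.9847, -0.1741)
n_5 = (-0.1948, -0.9809)
  (0,1): δ = 110.52°  ·
  (0,2): δ = 42.59°  ·
  (0,3): δ = 0.92°  ✓
  (0,4): δ = 45.56°  ·
  (0,5): δ = 114.31°  ·
  (1,2): δ = 112.08°  ·
  (1,3): δ = 70.40°  ·
  (1,4): δ = 23.92°  ·
  (1,5): δ = 44.82°  ·
  (2,3): δ = 138.32°  ·
  (2,4): δ = 91.85°  ·
  (2,5): δ = 23.10°  ·
  (3,4): δ = 133.52°  ·
  (3,5): δ = 64.78°  ·
  (4,5): δ = 111.25°  ·
antipodal pairs: 1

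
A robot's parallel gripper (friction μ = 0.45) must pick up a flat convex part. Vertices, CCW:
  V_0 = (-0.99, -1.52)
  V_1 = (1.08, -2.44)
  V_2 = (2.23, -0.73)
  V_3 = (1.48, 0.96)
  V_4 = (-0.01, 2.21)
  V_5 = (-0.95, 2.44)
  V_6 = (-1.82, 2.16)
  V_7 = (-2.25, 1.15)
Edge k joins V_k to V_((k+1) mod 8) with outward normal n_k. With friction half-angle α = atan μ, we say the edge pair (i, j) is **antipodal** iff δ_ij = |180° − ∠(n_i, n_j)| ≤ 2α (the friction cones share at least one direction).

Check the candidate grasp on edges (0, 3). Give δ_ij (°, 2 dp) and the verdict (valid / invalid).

δ = 16.03°, valid

α = atan 0.45 = 24.23°;  2α = 48.46°
edge 0: e_0 = (+2.07, -0.92);  n_0 = (-0.4061, -0.9138)
edge 3: e_3 = (-1.49, +1.25);  n_3 = (+0.6427, +0.7661)
∠(n_0, n_3) = 163.97°
δ = |180° − 163.97°| = 16.03°
16.03° ≤ 2α = 48.46°  →  valid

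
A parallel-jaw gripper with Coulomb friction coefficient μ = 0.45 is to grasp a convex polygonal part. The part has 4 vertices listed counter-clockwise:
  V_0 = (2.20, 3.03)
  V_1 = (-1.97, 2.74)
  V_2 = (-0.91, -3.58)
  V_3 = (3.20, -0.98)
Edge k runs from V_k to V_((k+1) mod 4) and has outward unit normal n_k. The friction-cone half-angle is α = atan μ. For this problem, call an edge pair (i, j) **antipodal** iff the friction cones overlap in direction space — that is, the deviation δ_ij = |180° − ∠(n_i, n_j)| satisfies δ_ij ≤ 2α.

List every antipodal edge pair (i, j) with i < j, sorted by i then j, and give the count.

count = 2; pairs: (0,2), (1,3)

α = atan 0.45 = 24.23°;  2α = 48.46°
n_0 = (-0.0694, +0.9976)
n_1 = (-0.9862, -0.1654)
n_2 = (+0.5346, -0.8451)
n_3 = (+0.9703, +0.2420)
  (0,1): δ = 84.46°  ·
  (0,2): δ = 28.34°  ✓
  (0,3): δ = 100.02°  ·
  (1,2): δ = 67.20°  ·
  (1,3): δ = 4.48°  ✓
  (2,3): δ = 108.31°  ·
antipodal pairs: 2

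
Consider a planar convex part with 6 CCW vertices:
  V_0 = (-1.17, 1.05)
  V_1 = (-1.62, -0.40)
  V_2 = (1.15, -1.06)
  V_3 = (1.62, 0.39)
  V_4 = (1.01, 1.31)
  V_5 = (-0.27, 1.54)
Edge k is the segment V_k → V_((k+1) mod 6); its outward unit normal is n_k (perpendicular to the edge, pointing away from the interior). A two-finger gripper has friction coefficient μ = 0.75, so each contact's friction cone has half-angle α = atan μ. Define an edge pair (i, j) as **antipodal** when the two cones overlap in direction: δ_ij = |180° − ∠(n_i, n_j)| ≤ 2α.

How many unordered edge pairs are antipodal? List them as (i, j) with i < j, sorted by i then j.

count = 6; pairs: (0,2), (0,3), (1,3), (1,4), (1,5), (2,5)

α = atan 0.75 = 36.87°;  2α = 73.74°
n_0 = (-0.9551, +0.2964)
n_1 = (-0.2318, -0.9728)
n_2 = (+0.9513, -0.3083)
n_3 = (+0.8334, +0.5526)
n_4 = (+0.1769, +0.9842)
n_5 = (-0.4782, +0.8783)
  (0,1): δ = 86.16°  ·
  (0,2): δ = 0.72°  ✓
  (0,3): δ = 50.79°  ✓
  (0,4): δ = 97.05°  ·
  (0,5): δ = 135.81°  ·
  (1,2): δ = 94.56°  ·
  (1,3): δ = 43.05°  ✓
  (1,4): δ = 3.22°  ✓
  (1,5): δ = 41.97°  ✓
  (2,3): δ = 128.49°  ·
  (2,4): δ = 82.23°  ·
  (2,5): δ = 43.47°  ✓
  (3,4): δ = 133.73°  ·
  (3,5): δ = 94.98°  ·
  (4,5): δ = 141.25°  ·
antipodal pairs: 6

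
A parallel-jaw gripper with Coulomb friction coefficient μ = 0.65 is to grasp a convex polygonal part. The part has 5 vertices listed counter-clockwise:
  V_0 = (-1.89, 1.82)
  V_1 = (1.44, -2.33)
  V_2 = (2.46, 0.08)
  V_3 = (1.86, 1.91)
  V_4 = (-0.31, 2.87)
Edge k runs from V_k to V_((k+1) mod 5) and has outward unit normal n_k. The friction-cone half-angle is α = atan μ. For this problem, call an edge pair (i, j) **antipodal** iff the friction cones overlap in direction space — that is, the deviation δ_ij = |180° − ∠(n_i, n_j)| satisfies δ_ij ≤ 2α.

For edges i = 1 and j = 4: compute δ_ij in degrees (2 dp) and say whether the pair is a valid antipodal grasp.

α = atan 0.65 = 33.02°;  2α = 66.05°
edge 1: e_1 = (+1.02, +2.41);  n_1 = (+0.9209, -0.3898)
edge 4: e_4 = (-1.58, -1.05);  n_4 = (-0.5535, +0.8329)
∠(n_1, n_4) = 146.55°
δ = |180° − 146.55°| = 33.45°
33.45° ≤ 2α = 66.05°  →  valid

δ = 33.45°, valid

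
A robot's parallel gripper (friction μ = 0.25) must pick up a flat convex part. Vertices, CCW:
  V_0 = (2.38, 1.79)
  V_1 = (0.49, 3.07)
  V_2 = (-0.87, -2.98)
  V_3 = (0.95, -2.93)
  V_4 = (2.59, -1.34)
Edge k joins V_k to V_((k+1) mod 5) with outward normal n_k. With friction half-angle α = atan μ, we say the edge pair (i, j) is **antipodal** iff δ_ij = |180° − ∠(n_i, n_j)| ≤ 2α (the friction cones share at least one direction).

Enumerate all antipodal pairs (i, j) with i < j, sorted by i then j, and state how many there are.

α = atan 0.25 = 14.04°;  2α = 28.07°
n_0 = (+0.5608, +0.8280)
n_1 = (-0.9757, +0.2193)
n_2 = (+0.0275, -0.9996)
n_3 = (+0.6961, -0.7180)
n_4 = (+0.9978, +0.0669)
  (0,1): δ = 68.56°  ·
  (0,2): δ = 35.68°  ·
  (0,3): δ = 78.22°  ·
  (0,4): δ = 127.95°  ·
  (1,2): δ = 75.76°  ·
  (1,3): δ = 33.22°  ·
  (1,4): δ = 16.51°  ✓
  (2,3): δ = 137.46°  ·
  (2,4): δ = 87.74°  ·
  (3,4): δ = 130.27°  ·
antipodal pairs: 1

count = 1; pairs: (1,4)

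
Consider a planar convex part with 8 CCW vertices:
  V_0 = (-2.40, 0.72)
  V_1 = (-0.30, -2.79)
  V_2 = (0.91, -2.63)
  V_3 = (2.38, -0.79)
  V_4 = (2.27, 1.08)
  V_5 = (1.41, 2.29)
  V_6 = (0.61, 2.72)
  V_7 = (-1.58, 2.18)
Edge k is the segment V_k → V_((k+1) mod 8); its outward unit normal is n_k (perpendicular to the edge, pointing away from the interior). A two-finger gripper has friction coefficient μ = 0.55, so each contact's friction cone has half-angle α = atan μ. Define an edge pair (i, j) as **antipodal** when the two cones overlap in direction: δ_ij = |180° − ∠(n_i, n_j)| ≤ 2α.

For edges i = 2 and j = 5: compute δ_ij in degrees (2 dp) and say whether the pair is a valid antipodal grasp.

δ = 79.64°, invalid

α = atan 0.55 = 28.81°;  2α = 57.62°
edge 2: e_2 = (+1.47, +1.84);  n_2 = (+0.7813, -0.6242)
edge 5: e_5 = (-0.80, +0.43);  n_5 = (+0.4734, +0.8808)
∠(n_2, n_5) = 100.36°
δ = |180° − 100.36°| = 79.64°
79.64° > 2α = 57.62°  →  invalid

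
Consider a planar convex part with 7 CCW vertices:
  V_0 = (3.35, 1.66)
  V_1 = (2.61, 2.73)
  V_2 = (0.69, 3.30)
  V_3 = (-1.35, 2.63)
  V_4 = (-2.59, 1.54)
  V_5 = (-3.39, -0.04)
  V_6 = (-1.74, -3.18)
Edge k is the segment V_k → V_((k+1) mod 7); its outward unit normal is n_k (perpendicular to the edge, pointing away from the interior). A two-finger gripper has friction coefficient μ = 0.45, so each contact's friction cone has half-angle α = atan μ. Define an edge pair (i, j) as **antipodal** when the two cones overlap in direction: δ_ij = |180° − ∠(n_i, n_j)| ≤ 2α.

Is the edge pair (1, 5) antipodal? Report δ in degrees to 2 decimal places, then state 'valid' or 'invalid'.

α = atan 0.45 = 24.23°;  2α = 48.46°
edge 1: e_1 = (-1.92, +0.57);  n_1 = (+0.2846, +0.9586)
edge 5: e_5 = (+1.65, -3.14);  n_5 = (-0.8852, -0.4652)
∠(n_1, n_5) = 134.26°
δ = |180° − 134.26°| = 45.74°
45.74° ≤ 2α = 48.46°  →  valid

δ = 45.74°, valid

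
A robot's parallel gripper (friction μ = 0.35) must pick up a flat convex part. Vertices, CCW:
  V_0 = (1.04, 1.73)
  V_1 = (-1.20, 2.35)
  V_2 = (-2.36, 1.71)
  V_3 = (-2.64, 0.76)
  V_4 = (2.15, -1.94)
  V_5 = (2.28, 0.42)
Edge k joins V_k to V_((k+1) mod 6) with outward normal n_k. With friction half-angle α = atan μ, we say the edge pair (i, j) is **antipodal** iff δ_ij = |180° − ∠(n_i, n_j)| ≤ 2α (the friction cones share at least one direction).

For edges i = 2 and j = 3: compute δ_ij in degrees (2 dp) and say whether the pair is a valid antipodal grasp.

α = atan 0.35 = 19.29°;  2α = 38.58°
edge 2: e_2 = (-0.28, -0.95);  n_2 = (-0.9592, +0.2827)
edge 3: e_3 = (+4.79, -2.70);  n_3 = (-0.4910, -0.8711)
∠(n_2, n_3) = 77.01°
δ = |180° − 77.01°| = 102.99°
102.99° > 2α = 38.58°  →  invalid

δ = 102.99°, invalid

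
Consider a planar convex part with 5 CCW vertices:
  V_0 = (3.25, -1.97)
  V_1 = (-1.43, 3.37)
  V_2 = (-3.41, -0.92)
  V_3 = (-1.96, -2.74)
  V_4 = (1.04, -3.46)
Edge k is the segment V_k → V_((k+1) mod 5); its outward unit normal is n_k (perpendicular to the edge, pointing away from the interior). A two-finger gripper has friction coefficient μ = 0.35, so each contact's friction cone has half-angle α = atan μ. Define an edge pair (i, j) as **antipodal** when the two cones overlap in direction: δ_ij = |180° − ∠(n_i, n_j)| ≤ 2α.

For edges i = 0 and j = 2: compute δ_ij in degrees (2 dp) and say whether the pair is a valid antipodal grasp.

α = atan 0.35 = 19.29°;  2α = 38.58°
edge 0: e_0 = (-4.68, +5.34);  n_0 = (+0.7521, +0.6591)
edge 2: e_2 = (+1.45, -1.82);  n_2 = (-0.7821, -0.6231)
∠(n_0, n_2) = 177.31°
δ = |180° − 177.31°| = 2.69°
2.69° ≤ 2α = 38.58°  →  valid

δ = 2.69°, valid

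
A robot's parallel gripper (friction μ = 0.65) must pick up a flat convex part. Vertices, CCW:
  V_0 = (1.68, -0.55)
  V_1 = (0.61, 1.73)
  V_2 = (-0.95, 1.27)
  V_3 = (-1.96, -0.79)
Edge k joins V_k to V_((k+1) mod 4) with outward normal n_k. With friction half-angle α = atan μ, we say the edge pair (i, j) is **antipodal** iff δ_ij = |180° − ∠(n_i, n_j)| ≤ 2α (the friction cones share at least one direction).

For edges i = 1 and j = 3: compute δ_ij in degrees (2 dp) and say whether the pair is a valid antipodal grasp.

δ = 12.66°, valid

α = atan 0.65 = 33.02°;  2α = 66.05°
edge 1: e_1 = (-1.56, -0.46);  n_1 = (-0.2828, +0.9592)
edge 3: e_3 = (+3.64, +0.24);  n_3 = (+0.0658, -0.9978)
∠(n_1, n_3) = 167.34°
δ = |180° − 167.34°| = 12.66°
12.66° ≤ 2α = 66.05°  →  valid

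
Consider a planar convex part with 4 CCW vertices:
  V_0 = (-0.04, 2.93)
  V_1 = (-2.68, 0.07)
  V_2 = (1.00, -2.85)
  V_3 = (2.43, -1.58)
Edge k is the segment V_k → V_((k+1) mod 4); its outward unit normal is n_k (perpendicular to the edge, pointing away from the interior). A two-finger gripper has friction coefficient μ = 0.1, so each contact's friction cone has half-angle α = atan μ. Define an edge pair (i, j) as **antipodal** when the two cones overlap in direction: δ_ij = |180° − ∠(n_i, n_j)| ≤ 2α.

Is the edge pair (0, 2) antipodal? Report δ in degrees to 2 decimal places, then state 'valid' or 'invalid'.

α = atan 0.1 = 5.71°;  2α = 11.42°
edge 0: e_0 = (-2.64, -2.86);  n_0 = (-0.7348, +0.6783)
edge 2: e_2 = (+1.43, +1.27);  n_2 = (+0.6640, -0.7477)
∠(n_0, n_2) = 174.32°
δ = |180° − 174.32°| = 5.68°
5.68° ≤ 2α = 11.42°  →  valid

δ = 5.68°, valid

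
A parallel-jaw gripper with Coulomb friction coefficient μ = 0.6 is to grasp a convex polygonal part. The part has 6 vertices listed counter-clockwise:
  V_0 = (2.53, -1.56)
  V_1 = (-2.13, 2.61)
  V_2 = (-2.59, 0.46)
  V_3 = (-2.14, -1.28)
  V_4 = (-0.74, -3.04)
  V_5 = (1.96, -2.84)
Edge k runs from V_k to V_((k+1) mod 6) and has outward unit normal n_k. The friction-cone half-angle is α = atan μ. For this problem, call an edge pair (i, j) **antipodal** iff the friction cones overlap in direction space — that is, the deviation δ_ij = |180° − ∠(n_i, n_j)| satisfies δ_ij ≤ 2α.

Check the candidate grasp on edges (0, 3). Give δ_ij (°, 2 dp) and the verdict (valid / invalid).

α = atan 0.6 = 30.96°;  2α = 61.93°
edge 0: e_0 = (-4.66, +4.17);  n_0 = (+0.6668, +0.7452)
edge 3: e_3 = (+1.40, -1.76);  n_3 = (-0.7826, -0.6225)
∠(n_0, n_3) = 170.32°
δ = |180° − 170.32°| = 9.68°
9.68° ≤ 2α = 61.93°  →  valid

δ = 9.68°, valid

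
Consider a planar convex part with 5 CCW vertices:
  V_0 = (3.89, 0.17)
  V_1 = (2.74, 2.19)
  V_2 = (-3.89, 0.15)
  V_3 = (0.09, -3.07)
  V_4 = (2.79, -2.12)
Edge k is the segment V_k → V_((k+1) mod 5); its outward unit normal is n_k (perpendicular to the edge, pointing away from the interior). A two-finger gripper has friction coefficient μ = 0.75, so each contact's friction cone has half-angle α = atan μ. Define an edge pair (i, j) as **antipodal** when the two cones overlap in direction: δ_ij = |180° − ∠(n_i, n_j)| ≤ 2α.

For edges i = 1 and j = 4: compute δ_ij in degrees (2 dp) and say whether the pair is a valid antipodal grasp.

α = atan 0.75 = 36.87°;  2α = 73.74°
edge 1: e_1 = (-6.63, -2.04);  n_1 = (-0.2941, +0.9558)
edge 4: e_4 = (+1.10, +2.29);  n_4 = (+0.9014, -0.4330)
∠(n_1, n_4) = 132.76°
δ = |180° − 132.76°| = 47.24°
47.24° ≤ 2α = 73.74°  →  valid

δ = 47.24°, valid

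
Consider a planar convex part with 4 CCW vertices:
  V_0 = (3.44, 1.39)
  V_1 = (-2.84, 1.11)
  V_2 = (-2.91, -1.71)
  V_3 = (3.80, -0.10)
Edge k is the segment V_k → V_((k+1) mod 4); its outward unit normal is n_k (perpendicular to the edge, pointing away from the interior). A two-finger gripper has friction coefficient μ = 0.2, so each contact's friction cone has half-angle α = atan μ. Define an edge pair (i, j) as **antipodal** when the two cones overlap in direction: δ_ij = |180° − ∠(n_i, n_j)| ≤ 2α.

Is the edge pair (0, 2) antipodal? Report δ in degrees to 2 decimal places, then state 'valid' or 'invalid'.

α = atan 0.2 = 11.31°;  2α = 22.62°
edge 0: e_0 = (-6.28, -0.28);  n_0 = (-0.0445, +0.9990)
edge 2: e_2 = (+6.71, +1.61);  n_2 = (+0.2333, -0.9724)
∠(n_0, n_2) = 169.06°
δ = |180° − 169.06°| = 10.94°
10.94° ≤ 2α = 22.62°  →  valid

δ = 10.94°, valid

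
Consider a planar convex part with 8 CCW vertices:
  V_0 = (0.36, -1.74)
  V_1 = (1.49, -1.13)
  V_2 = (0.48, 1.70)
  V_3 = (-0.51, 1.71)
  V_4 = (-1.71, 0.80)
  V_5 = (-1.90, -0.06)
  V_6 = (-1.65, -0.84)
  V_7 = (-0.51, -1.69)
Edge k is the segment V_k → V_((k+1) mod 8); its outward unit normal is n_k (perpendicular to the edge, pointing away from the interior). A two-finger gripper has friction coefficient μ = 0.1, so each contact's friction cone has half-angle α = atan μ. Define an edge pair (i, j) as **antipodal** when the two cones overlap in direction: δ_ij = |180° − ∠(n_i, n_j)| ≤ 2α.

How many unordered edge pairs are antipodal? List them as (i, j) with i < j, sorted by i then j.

count = 3; pairs: (0,3), (1,5), (2,7)

α = atan 0.1 = 5.71°;  2α = 11.42°
n_0 = (+0.4750, -0.8800)
n_1 = (+0.9418, +0.3361)
n_2 = (+0.0101, +0.9999)
n_3 = (-0.6042, +0.7968)
n_4 = (-0.9765, +0.2157)
n_5 = (-0.9523, -0.3052)
n_6 = (-0.5977, -0.8017)
n_7 = (-0.0574, -0.9984)
  (0,1): δ = 98.72°  ·
  (0,2): δ = 28.94°  ·
  (0,3): δ = 8.81°  ✓
  (0,4): δ = 49.18°  ·
  (0,5): δ = 79.41°  ·
  (0,6): δ = 114.93°  ·
  (0,7): δ = 148.35°  ·
  (1,2): δ = 110.22°  ·
  (1,3): δ = 72.47°  ·
  (1,4): δ = 32.10°  ·
  (1,5): δ = 1.87°  ✓
  (1,6): δ = 33.65°  ·
  (1,7): δ = 67.07°  ·
  (2,3): δ = 142.25°  ·
  (2,4): δ = 101.88°  ·
  (2,5): δ = 71.65°  ·
  (2,6): δ = 36.13°  ·
  (2,7): δ = 2.71°  ✓
  (3,4): δ = 139.63°  ·
  (3,5): δ = 109.40°  ·
  (3,6): δ = 73.88°  ·
  (3,7): δ = 40.46°  ·
  (4,5): δ = 149.77°  ·
  (4,6): δ = 114.25°  ·
  (4,7): δ = 80.83°  ·
  (5,6): δ = 144.48°  ·
  (5,7): δ = 111.06°  ·
  (6,7): δ = 146.58°  ·
antipodal pairs: 3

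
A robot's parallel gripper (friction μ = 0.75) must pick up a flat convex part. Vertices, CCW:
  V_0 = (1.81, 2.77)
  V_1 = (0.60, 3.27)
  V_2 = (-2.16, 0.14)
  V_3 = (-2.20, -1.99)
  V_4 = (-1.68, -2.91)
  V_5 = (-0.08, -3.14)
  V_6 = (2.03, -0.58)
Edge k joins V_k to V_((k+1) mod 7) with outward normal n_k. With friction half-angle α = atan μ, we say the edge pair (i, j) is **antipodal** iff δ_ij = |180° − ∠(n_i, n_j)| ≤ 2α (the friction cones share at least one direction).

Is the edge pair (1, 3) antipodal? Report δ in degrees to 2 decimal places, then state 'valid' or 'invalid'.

α = atan 0.75 = 36.87°;  2α = 73.74°
edge 1: e_1 = (-2.76, -3.13);  n_1 = (-0.7500, +0.6614)
edge 3: e_3 = (+0.52, -0.92);  n_3 = (-0.8706, -0.4921)
∠(n_1, n_3) = 70.88°
δ = |180° − 70.88°| = 109.12°
109.12° > 2α = 73.74°  →  invalid

δ = 109.12°, invalid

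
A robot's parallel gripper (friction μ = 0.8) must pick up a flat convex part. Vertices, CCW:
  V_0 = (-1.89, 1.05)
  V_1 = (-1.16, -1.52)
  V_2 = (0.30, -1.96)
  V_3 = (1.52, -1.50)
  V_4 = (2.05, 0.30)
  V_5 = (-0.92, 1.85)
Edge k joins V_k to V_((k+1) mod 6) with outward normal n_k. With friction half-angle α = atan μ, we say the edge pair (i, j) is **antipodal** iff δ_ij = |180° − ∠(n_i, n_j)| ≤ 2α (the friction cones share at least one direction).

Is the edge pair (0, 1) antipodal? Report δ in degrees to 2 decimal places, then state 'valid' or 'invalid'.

α = atan 0.8 = 38.66°;  2α = 77.32°
edge 0: e_0 = (+0.73, -2.57);  n_0 = (-0.9619, -0.2732)
edge 1: e_1 = (+1.46, -0.44);  n_1 = (-0.2886, -0.9575)
∠(n_0, n_1) = 57.37°
δ = |180° − 57.37°| = 122.63°
122.63° > 2α = 77.32°  →  invalid

δ = 122.63°, invalid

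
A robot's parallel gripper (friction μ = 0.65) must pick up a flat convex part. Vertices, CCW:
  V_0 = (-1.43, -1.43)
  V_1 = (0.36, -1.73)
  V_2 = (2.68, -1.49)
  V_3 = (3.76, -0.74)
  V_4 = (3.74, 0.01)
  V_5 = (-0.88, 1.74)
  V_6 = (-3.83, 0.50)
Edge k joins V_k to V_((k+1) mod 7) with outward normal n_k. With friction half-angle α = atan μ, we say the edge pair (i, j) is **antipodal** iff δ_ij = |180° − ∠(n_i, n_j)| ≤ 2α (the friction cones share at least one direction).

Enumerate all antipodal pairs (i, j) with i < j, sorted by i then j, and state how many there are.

count = 9; pairs: (0,4), (0,5), (1,4), (1,5), (2,4), (2,5), (3,6), (4,6), (5,6)

α = atan 0.65 = 33.02°;  2α = 66.05°
n_0 = (-0.1653, -0.9862)
n_1 = (+0.1029, -0.9947)
n_2 = (+0.5704, -0.8214)
n_3 = (+0.9996, +0.0267)
n_4 = (+0.3507, +0.9365)
n_5 = (-0.3875, +0.9219)
n_6 = (-0.6267, -0.7793)
  (0,1): δ = 164.58°  ·
  (0,2): δ = 135.71°  ·
  (0,3): δ = 78.96°  ·
  (0,4): δ = 11.01°  ✓
  (0,5): δ = 32.31°  ✓
  (0,6): δ = 150.71°  ·
  (1,2): δ = 151.13°  ·
  (1,3): δ = 94.38°  ·
  (1,4): δ = 26.43°  ✓
  (1,5): δ = 16.89°  ✓
  (1,6): δ = 135.29°  ·
  (2,3): δ = 123.25°  ·
  (2,4): δ = 55.31°  ✓
  (2,5): δ = 11.98°  ✓
  (2,6): δ = 106.42°  ·
  (3,4): δ = 112.06°  ·
  (3,5): δ = 68.73°  ·
  (3,6): δ = 49.67°  ✓
  (4,5): δ = 136.67°  ·
  (4,6): δ = 18.28°  ✓
  (5,6): δ = 61.60°  ✓
antipodal pairs: 9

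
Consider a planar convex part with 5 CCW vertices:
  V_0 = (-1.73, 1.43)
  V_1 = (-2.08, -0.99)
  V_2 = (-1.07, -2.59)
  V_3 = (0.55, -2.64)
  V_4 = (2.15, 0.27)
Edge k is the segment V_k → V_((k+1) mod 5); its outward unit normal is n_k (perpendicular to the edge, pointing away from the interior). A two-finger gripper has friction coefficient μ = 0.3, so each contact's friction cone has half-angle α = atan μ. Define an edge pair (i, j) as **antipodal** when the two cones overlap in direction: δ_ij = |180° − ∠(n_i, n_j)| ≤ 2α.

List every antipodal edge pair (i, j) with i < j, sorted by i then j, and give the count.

α = atan 0.3 = 16.70°;  2α = 33.40°
n_0 = (-0.9897, +0.1431)
n_1 = (-0.8456, -0.5338)
n_2 = (-0.0308, -0.9995)
n_3 = (+0.8763, -0.4818)
n_4 = (+0.2864, +0.9581)
  (0,1): δ = 139.51°  ·
  (0,2): δ = 83.54°  ·
  (0,3): δ = 20.57°  ✓
  (0,4): δ = 81.58°  ·
  (1,2): δ = 124.03°  ·
  (1,3): δ = 61.07°  ·
  (1,4): δ = 41.09°  ·
  (2,3): δ = 117.04°  ·
  (2,4): δ = 14.88°  ✓
  (3,4): δ = 77.84°  ·
antipodal pairs: 2

count = 2; pairs: (0,3), (2,4)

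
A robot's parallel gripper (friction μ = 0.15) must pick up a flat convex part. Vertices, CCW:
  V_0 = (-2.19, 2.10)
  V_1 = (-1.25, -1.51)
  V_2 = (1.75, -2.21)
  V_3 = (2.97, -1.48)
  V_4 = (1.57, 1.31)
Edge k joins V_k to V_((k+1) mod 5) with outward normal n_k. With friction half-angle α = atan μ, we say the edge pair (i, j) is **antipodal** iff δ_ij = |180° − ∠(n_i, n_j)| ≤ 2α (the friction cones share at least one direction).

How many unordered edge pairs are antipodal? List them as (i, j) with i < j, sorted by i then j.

α = atan 0.15 = 8.53°;  2α = 17.06°
n_0 = (-0.9677, -0.2520)
n_1 = (-0.2272, -0.9738)
n_2 = (+0.5135, -0.8581)
n_3 = (+0.8938, +0.4485)
n_4 = (+0.2056, +0.9786)
  (0,1): δ = 117.73°  ·
  (0,2): δ = 73.70°  ·
  (0,3): δ = 12.05°  ✓
  (0,4): δ = 63.54°  ·
  (1,2): δ = 135.97°  ·
  (1,3): δ = 50.22°  ·
  (1,4): δ = 1.27°  ✓
  (2,3): δ = 94.25°  ·
  (2,4): δ = 42.76°  ·
  (3,4): δ = 128.51°  ·
antipodal pairs: 2

count = 2; pairs: (0,3), (1,4)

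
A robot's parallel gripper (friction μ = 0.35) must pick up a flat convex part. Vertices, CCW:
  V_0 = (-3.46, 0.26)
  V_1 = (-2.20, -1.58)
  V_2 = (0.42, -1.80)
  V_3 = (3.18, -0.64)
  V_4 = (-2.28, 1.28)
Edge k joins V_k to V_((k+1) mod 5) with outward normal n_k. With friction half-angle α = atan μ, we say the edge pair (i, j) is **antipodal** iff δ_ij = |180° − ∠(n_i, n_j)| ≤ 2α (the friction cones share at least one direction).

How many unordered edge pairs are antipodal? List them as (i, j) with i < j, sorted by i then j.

α = atan 0.35 = 19.29°;  2α = 38.58°
n_0 = (-0.8251, -0.5650)
n_1 = (-0.0837, -0.9965)
n_2 = (+0.3875, -0.9219)
n_3 = (+0.3317, +0.9434)
n_4 = (-0.6540, +0.7565)
  (0,1): δ = 129.20°  ·
  (0,2): δ = 101.61°  ·
  (0,3): δ = 36.22°  ✓
  (0,4): δ = 96.44°  ·
  (1,2): δ = 152.40°  ·
  (1,3): δ = 14.57°  ✓
  (1,4): δ = 45.64°  ·
  (2,3): δ = 42.17°  ·
  (2,4): δ = 18.04°  ✓
  (3,4): δ = 119.79°  ·
antipodal pairs: 3

count = 3; pairs: (0,3), (1,3), (2,4)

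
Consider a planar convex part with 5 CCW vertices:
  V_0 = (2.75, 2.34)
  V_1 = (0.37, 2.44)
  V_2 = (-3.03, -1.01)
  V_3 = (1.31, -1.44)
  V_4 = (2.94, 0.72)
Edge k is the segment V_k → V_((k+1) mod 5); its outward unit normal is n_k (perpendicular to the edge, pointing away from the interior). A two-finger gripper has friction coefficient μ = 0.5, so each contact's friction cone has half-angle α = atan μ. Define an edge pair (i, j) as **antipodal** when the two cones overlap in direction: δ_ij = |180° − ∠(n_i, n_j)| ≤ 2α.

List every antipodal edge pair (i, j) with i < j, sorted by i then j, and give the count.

α = atan 0.5 = 26.57°;  2α = 53.13°
n_0 = (+0.0420, +0.9991)
n_1 = (-0.7122, +0.7019)
n_2 = (-0.0986, -0.9951)
n_3 = (+0.7982, -0.6024)
n_4 = (+0.9932, +0.1165)
  (0,1): δ = 132.18°  ·
  (0,2): δ = 3.25°  ✓
  (0,3): δ = 55.37°  ·
  (0,4): δ = 99.10°  ·
  (1,2): δ = 51.08°  ✓
  (1,3): δ = 7.54°  ✓
  (1,4): δ = 51.27°  ✓
  (2,3): δ = 121.38°  ·
  (2,4): δ = 77.65°  ·
  (3,4): δ = 136.27°  ·
antipodal pairs: 4

count = 4; pairs: (0,2), (1,2), (1,3), (1,4)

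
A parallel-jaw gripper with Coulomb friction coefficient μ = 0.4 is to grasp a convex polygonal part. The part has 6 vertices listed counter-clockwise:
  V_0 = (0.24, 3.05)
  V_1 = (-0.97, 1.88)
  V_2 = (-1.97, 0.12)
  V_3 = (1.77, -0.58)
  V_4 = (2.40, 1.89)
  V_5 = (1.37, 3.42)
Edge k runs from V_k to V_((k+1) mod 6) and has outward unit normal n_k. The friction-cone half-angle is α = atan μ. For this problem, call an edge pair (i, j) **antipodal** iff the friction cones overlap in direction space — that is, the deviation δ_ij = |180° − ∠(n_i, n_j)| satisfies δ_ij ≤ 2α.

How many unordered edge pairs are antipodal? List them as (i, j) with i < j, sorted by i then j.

count = 3; pairs: (0,3), (1,3), (2,5)

α = atan 0.4 = 21.80°;  2α = 43.60°
n_0 = (-0.6951, +0.7189)
n_1 = (-0.8695, +0.4940)
n_2 = (-0.1840, -0.9829)
n_3 = (+0.9690, -0.2471)
n_4 = (+0.8295, +0.5584)
n_5 = (-0.3112, +0.9504)
  (0,1): δ = 163.64°  ·
  (0,2): δ = 54.64°  ·
  (0,3): δ = 31.65°  ✓
  (0,4): δ = 79.91°  ·
  (0,5): δ = 154.09°  ·
  (1,2): δ = 71.00°  ·
  (1,3): δ = 15.30°  ✓
  (1,4): δ = 63.55°  ·
  (1,5): δ = 137.73°  ·
  (2,3): δ = 93.71°  ·
  (2,4): δ = 45.45°  ·
  (2,5): δ = 28.73°  ✓
  (3,4): δ = 131.74°  ·
  (3,5): δ = 57.56°  ·
  (4,5): δ = 105.82°  ·
antipodal pairs: 3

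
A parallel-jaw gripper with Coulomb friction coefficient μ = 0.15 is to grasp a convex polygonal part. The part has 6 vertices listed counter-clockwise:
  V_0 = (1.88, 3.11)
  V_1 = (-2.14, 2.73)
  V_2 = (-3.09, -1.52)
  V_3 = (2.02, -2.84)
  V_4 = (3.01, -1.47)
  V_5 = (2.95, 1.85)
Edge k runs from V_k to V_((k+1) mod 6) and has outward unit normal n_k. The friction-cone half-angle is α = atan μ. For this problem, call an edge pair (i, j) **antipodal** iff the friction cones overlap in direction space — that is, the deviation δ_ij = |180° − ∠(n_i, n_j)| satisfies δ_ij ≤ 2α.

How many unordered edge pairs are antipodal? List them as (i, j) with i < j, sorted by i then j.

α = atan 0.15 = 8.53°;  2α = 17.06°
n_0 = (-0.0941, +0.9956)
n_1 = (-0.9759, +0.2181)
n_2 = (-0.2501, -0.9682)
n_3 = (+0.8105, -0.5857)
n_4 = (+0.9998, +0.0181)
n_5 = (+0.7622, +0.6473)
  (0,1): δ = 108.00°  ·
  (0,2): δ = 19.88°  ·
  (0,3): δ = 48.75°  ·
  (0,4): δ = 85.64°  ·
  (0,5): δ = 124.94°  ·
  (1,2): δ = 91.88°  ·
  (1,3): δ = 23.25°  ·
  (1,4): δ = 13.64°  ✓
  (1,5): δ = 52.94°  ·
  (2,3): δ = 111.37°  ·
  (2,4): δ = 74.48°  ·
  (2,5): δ = 35.18°  ·
  (3,4): δ = 143.11°  ·
  (3,5): δ = 103.81°  ·
  (4,5): δ = 140.70°  ·
antipodal pairs: 1

count = 1; pairs: (1,4)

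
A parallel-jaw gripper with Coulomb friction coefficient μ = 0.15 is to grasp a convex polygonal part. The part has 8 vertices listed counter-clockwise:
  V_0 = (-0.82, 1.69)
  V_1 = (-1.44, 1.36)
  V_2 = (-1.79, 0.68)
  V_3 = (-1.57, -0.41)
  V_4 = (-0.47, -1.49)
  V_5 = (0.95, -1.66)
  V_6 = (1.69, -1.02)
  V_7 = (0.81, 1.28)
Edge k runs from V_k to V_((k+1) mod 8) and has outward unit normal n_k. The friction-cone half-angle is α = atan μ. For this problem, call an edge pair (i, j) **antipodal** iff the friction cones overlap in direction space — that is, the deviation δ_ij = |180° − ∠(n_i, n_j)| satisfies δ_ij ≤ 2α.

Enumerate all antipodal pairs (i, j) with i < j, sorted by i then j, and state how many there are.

count = 3; pairs: (0,5), (2,6), (4,7)

α = atan 0.15 = 8.53°;  2α = 17.06°
n_0 = (-0.4698, +0.8827)
n_1 = (-0.8891, +0.4576)
n_2 = (-0.9802, -0.1978)
n_3 = (-0.7006, -0.7136)
n_4 = (-0.1189, -0.9929)
n_5 = (+0.6542, -0.7564)
n_6 = (+0.9340, +0.3573)
n_7 = (+0.2439, +0.9698)
  (0,1): δ = 145.26°  ·
  (0,2): δ = 106.61°  ·
  (0,3): δ = 72.50°  ·
  (0,4): δ = 34.85°  ·
  (0,5): δ = 12.83°  ✓
  (0,6): δ = 82.91°  ·
  (0,7): δ = 137.86°  ·
  (1,2): δ = 141.35°  ·
  (1,3): δ = 107.24°  ·
  (1,4): δ = 69.59°  ·
  (1,5): δ = 21.91°  ·
  (1,6): δ = 48.17°  ·
  (1,7): δ = 103.12°  ·
  (2,3): δ = 145.89°  ·
  (2,4): δ = 108.24°  ·
  (2,5): δ = 60.56°  ·
  (2,6): δ = 9.53°  ✓
  (2,7): δ = 64.47°  ·
  (3,4): δ = 142.35°  ·
  (3,5): δ = 94.67°  ·
  (3,6): δ = 24.59°  ·
  (3,7): δ = 30.36°  ·
  (4,5): δ = 132.32°  ·
  (4,6): δ = 62.24°  ·
  (4,7): δ = 7.29°  ✓
  (5,6): δ = 109.92°  ·
  (5,7): δ = 54.97°  ·
  (6,7): δ = 125.06°  ·
antipodal pairs: 3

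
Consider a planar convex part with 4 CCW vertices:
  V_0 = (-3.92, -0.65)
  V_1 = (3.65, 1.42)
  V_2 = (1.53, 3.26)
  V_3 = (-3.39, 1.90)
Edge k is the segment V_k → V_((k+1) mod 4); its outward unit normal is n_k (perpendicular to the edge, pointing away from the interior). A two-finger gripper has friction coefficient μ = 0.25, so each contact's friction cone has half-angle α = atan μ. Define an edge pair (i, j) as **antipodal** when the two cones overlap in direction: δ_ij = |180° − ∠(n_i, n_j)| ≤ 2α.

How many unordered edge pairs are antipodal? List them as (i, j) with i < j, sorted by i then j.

α = atan 0.25 = 14.04°;  2α = 28.07°
n_0 = (+0.2638, -0.9646)
n_1 = (+0.6555, +0.7552)
n_2 = (-0.2664, +0.9639)
n_3 = (-0.9791, +0.2035)
  (0,1): δ = 56.25°  ·
  (0,2): δ = 0.16°  ✓
  (0,3): δ = 62.97°  ·
  (1,2): δ = 123.59°  ·
  (1,3): δ = 60.79°  ·
  (2,3): δ = 117.19°  ·
antipodal pairs: 1

count = 1; pairs: (0,2)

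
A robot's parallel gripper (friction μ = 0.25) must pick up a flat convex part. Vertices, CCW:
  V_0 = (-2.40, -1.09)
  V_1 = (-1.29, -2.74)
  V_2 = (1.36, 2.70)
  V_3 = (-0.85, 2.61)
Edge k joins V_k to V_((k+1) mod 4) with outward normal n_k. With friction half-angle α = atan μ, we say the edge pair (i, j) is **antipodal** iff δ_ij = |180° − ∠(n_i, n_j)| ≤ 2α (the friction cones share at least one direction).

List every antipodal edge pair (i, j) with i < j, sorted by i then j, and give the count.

count = 1; pairs: (1,3)

α = atan 0.25 = 14.04°;  2α = 28.07°
n_0 = (-0.8297, -0.5582)
n_1 = (+0.8990, -0.4379)
n_2 = (-0.0407, +0.9992)
n_3 = (-0.9223, +0.3864)
  (0,1): δ = 59.90°  ·
  (0,2): δ = 58.40°  ·
  (0,3): δ = 123.34°  ·
  (1,2): δ = 61.70°  ·
  (1,3): δ = 3.24°  ✓
  (2,3): δ = 115.06°  ·
antipodal pairs: 1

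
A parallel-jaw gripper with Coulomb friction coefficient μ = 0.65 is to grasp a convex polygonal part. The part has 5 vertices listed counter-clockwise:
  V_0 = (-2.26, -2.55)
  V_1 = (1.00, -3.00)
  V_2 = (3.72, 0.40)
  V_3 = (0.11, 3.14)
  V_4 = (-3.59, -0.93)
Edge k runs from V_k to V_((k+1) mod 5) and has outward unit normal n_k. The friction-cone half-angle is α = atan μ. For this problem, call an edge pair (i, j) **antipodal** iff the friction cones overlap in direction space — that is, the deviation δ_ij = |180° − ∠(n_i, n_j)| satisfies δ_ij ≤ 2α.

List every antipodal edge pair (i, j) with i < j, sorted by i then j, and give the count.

count = 4; pairs: (0,2), (0,3), (1,3), (2,4)

α = atan 0.65 = 33.02°;  2α = 66.05°
n_0 = (-0.1367, -0.9906)
n_1 = (+0.7809, -0.6247)
n_2 = (+0.6046, +0.7965)
n_3 = (-0.7399, +0.6727)
n_4 = (-0.7729, -0.6345)
  (0,1): δ = 120.80°  ·
  (0,2): δ = 29.34°  ✓
  (0,3): δ = 55.59°  ✓
  (0,4): δ = 137.24°  ·
  (1,2): δ = 88.54°  ·
  (1,3): δ = 3.61°  ✓
  (1,4): δ = 78.05°  ·
  (2,3): δ = 95.08°  ·
  (2,4): δ = 13.42°  ✓
  (3,4): δ = 98.34°  ·
antipodal pairs: 4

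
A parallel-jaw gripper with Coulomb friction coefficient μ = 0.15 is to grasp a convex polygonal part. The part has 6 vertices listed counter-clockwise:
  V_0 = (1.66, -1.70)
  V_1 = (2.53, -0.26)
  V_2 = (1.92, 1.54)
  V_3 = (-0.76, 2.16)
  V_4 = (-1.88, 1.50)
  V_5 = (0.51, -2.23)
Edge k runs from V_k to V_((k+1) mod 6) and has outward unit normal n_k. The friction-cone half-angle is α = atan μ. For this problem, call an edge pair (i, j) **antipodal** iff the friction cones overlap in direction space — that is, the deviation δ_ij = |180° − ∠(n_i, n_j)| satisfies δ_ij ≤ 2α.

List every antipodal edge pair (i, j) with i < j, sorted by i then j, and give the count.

α = atan 0.15 = 8.53°;  2α = 17.06°
n_0 = (+0.8559, -0.5171)
n_1 = (+0.9471, +0.3210)
n_2 = (+0.2254, +0.9743)
n_3 = (-0.5077, +0.8615)
n_4 = (-0.8420, -0.5395)
n_5 = (+0.4186, -0.9082)
  (0,1): δ = 130.14°  ·
  (0,2): δ = 71.89°  ·
  (0,3): δ = 28.35°  ·
  (0,4): δ = 63.79°  ·
  (0,5): δ = 145.88°  ·
  (1,2): δ = 121.75°  ·
  (1,3): δ = 78.21°  ·
  (1,4): δ = 13.93°  ✓
  (1,5): δ = 96.02°  ·
  (2,3): δ = 136.46°  ·
  (2,4): δ = 44.32°  ·
  (2,5): δ = 37.77°  ·
  (3,4): δ = 87.86°  ·
  (3,5): δ = 5.77°  ✓
  (4,5): δ = 97.91°  ·
antipodal pairs: 2

count = 2; pairs: (1,4), (3,5)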